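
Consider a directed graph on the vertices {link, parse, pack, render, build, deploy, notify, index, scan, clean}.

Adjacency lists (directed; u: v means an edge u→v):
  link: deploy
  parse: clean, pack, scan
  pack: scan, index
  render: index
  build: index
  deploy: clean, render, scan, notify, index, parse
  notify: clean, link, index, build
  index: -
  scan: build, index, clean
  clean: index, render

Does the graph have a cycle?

Yes

DFS with white/gray/black marking, starting from notify:
notify gray
  clean gray
    index gray
    index black
    render gray
      render→index: index black — skip
    render black
  clean black
  link gray
    deploy gray
      deploy→clean: clean black — skip
      deploy→render: render black — skip
      scan gray
        build gray
          build→index: index black — skip
        build black
        scan→index: index black — skip
        scan→clean: clean black — skip
      scan black
      deploy→notify: notify is gray → back edge
Back edge found, so a cycle exists: notify → link → deploy → notify.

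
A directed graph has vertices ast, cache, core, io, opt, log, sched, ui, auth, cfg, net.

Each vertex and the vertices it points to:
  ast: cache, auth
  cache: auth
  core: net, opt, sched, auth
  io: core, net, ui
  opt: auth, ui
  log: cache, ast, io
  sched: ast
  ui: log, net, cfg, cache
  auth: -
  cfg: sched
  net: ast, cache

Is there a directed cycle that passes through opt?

Yes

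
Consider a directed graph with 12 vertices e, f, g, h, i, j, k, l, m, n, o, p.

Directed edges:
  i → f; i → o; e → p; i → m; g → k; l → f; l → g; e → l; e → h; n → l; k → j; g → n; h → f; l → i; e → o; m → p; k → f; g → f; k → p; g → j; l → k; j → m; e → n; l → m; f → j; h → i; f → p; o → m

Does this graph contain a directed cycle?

DFS with white/gray/black marking, starting from p:
p gray
p black
e gray
  h gray
    i gray
      f gray
        f→p: p black — skip
        j gray
          m gray
            m→p: p black — skip
          m black
        j black
      f black
      o gray
        o→m: m black — skip
      o black
      i→m: m black — skip
    i black
    h→f: f black — skip
  h black
  l gray
    l→m: m black — skip
    k gray
      k→j: j black — skip
      k→p: p black — skip
      k→f: f black — skip
    k black
    g gray
      n gray
        n→l: l is gray → back edge
Back edge found, so a cycle exists: l → g → n → l.

Yes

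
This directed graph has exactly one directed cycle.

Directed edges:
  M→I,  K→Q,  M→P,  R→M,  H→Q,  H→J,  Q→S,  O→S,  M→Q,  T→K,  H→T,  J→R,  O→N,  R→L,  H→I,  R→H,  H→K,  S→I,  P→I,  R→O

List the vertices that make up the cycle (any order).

H, J, R

DFS with gray/black marking from R:
R gray
  L gray
  L black
  O gray
    N gray
    N black
    S gray
      I gray
      I black
    S black
  O black
  H gray
    J gray
      J→R: R is gray → back edge
Back edge closes the cycle R → H → J → R; its vertices are {H, J, R}.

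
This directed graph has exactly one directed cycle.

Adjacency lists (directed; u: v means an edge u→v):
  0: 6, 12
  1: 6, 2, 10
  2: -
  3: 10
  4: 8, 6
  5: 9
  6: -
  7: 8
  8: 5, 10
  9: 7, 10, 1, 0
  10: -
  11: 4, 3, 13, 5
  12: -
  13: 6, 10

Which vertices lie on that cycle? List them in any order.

5, 7, 8, 9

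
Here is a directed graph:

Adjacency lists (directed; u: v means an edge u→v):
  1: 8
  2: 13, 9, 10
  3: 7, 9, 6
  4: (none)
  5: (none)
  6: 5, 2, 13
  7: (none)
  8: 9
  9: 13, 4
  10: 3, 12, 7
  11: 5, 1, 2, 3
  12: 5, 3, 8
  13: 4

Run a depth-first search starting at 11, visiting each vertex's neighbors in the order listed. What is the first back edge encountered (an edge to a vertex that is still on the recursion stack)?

6->2

DFS from 11 (visiting each vertex's neighbors in the order listed); mark gray on enter, black on exit:
11 gray
  5 gray
  5 black
  1 gray
    8 gray
      9 gray
        13 gray
          4 gray
          4 black
        13 black
        9→4: 4 black — skip
      9 black
    8 black
  1 black
  2 gray
    2→13: 13 black — skip
    2→9: 9 black — skip
    10 gray
      3 gray
        7 gray
        7 black
        3→9: 9 black — skip
        6 gray
          6→5: 5 black — skip
          6→2: 2 is gray → back edge
First back edge: 6 → 2.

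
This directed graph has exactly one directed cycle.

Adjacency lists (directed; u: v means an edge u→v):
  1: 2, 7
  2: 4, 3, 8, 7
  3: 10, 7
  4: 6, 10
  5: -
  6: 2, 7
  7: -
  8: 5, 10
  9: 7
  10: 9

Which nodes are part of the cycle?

2, 4, 6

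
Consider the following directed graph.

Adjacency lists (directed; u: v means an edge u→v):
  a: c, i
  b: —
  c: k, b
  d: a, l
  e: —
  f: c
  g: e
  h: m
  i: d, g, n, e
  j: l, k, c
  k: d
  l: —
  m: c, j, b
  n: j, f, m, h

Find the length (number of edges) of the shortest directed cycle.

3

For each vertex v, BFS finds the shortest path from v back to v.
The shortest such closed walk is i → d → a → i, length 3.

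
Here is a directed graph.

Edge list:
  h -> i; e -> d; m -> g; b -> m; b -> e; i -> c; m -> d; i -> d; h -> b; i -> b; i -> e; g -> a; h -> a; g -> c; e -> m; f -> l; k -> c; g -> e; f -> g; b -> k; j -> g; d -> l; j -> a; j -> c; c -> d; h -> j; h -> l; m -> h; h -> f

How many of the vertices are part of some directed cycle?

8

A vertex is on a directed cycle iff it belongs to a strongly connected component of size ≥ 2 (or has a self-loop).
The vertices on cycles are {b, e, f, g, h, i, j, m} — 8 in total.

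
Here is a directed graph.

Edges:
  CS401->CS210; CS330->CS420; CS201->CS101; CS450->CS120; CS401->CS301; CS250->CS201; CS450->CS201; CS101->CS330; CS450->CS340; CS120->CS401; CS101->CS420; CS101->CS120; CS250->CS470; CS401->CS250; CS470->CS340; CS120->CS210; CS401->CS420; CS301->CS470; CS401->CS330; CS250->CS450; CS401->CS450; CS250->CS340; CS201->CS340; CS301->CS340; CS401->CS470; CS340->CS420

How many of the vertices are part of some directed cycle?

A vertex is on a directed cycle iff it belongs to a strongly connected component of size ≥ 2 (or has a self-loop).
The vertices on cycles are {CS101, CS120, CS201, CS250, CS401, CS450} — 6 in total.

6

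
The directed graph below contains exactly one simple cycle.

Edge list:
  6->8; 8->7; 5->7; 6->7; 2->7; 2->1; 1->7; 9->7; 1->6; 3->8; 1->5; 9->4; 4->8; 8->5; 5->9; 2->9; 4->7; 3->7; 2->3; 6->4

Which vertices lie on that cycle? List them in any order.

4, 5, 8, 9

DFS with gray/black marking from 9:
9 gray
  4 gray
    7 gray
    7 black
    8 gray
      8→7: 7 black — skip
      5 gray
        5→9: 9 is gray → back edge
Back edge closes the cycle 9 → 4 → 8 → 5 → 9; its vertices are {4, 5, 8, 9}.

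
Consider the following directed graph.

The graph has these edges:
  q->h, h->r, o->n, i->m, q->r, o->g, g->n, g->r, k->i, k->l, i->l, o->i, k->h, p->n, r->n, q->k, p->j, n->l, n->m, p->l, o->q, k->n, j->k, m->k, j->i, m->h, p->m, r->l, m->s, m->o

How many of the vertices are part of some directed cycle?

9

A vertex is on a directed cycle iff it belongs to a strongly connected component of size ≥ 2 (or has a self-loop).
The vertices on cycles are {g, h, i, k, m, n, o, q, r} — 9 in total.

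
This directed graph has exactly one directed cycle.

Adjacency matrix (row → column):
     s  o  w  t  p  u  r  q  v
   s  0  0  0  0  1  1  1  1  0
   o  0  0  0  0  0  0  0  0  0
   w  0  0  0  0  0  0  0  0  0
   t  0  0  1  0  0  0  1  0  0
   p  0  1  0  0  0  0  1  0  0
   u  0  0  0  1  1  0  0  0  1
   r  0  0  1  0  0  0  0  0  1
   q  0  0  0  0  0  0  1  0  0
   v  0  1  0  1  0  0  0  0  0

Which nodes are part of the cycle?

r, t, v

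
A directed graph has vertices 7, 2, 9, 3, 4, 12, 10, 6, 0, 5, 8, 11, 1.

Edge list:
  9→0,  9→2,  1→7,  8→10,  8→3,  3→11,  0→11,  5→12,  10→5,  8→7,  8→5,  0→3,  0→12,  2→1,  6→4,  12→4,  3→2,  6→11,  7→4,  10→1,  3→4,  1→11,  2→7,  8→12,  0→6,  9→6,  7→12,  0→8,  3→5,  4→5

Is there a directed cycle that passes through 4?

4 is on a cycle iff 4 can reach itself via ≥1 edge.
4 → 5 → 12 → 4 — yes.

Yes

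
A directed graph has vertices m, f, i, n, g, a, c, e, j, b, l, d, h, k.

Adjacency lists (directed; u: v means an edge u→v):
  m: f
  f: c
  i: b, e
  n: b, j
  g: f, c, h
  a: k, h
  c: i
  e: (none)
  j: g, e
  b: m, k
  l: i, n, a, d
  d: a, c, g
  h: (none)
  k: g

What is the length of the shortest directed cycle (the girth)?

5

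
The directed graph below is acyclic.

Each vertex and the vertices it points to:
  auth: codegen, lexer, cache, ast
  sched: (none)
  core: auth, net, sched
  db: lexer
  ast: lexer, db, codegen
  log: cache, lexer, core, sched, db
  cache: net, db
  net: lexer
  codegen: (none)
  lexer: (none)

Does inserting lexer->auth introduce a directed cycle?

Yes

Adding lexer→auth creates a cycle iff auth can already reach lexer.
Path from auth: auth → lexer.
So auth → … → lexer → auth is a cycle.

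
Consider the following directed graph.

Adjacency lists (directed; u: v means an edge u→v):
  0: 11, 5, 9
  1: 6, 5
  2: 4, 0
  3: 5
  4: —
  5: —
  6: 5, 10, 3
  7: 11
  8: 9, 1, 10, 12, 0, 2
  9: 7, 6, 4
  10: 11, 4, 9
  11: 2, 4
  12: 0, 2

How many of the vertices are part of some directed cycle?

7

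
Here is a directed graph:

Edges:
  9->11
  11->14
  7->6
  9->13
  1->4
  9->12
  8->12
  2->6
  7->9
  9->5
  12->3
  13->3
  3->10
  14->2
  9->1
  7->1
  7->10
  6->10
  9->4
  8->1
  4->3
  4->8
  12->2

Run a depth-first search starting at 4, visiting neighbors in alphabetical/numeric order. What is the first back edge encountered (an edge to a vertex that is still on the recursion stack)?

1→4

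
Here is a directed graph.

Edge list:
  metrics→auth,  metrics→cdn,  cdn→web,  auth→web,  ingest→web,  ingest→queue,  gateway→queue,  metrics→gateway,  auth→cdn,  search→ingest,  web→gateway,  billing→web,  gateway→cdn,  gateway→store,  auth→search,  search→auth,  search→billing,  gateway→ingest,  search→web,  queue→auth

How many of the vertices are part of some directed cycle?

A vertex is on a directed cycle iff it belongs to a strongly connected component of size ≥ 2 (or has a self-loop).
The vertices on cycles are {cdn, web, auth, queue, ingest, search, billing, gateway} — 8 in total.

8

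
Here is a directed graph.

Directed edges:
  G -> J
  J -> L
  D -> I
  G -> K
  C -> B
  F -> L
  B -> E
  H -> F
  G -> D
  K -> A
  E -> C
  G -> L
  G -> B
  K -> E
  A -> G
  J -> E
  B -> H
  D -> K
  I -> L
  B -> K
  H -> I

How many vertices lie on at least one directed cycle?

A vertex is on a directed cycle iff it belongs to a strongly connected component of size ≥ 2 (or has a self-loop).
The vertices on cycles are {A, B, C, D, E, G, J, K} — 8 in total.

8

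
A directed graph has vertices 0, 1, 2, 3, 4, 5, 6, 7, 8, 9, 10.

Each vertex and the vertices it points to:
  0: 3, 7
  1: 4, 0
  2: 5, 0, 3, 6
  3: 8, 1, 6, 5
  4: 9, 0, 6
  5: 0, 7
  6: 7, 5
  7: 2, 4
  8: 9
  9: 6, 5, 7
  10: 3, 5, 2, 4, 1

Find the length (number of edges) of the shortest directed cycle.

3

For each vertex v, BFS finds the shortest path from v back to v.
The shortest such closed walk is 3 → 1 → 0 → 3, length 3.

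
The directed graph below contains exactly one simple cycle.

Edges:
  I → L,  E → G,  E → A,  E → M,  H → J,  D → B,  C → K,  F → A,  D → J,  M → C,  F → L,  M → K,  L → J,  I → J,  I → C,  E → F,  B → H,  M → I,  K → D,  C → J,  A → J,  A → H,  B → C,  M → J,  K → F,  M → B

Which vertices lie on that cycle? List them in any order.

DFS with gray/black marking from K:
K gray
  F gray
    L gray
      J gray
      J black
    L black
    A gray
      H gray
        H→J: J black — skip
      H black
      A→J: J black — skip
    A black
  F black
  D gray
    B gray
      B→H: H black — skip
      C gray
        C→J: J black — skip
        C→K: K is gray → back edge
Back edge closes the cycle K → D → B → C → K; its vertices are {B, C, D, K}.

B, C, D, K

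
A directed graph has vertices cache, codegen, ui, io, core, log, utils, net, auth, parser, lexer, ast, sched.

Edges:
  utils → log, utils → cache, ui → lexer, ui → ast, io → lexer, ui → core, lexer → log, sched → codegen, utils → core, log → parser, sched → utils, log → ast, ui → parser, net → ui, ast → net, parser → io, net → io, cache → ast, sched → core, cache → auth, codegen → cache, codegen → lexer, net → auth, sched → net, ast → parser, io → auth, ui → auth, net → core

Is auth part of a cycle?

auth lies on a cycle iff there is a path from auth back to itself.
Exploring from auth, it never reaches itself; equivalently, its strongly connected component is a singleton.

No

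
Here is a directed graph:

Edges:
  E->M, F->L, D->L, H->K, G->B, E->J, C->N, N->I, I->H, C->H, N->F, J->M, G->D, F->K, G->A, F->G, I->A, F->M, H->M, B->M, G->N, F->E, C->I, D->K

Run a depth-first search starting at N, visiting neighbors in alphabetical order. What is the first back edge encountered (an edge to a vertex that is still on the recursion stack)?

DFS from N (visiting neighbors in alphabetical order); mark gray on enter, black on exit:
N gray
  F gray
    E gray
      J gray
        M gray
        M black
      J black
      E→M: M black — skip
    E black
    G gray
      A gray
      A black
      B gray
        B→M: M black — skip
      B black
      D gray
        K gray
        K black
        L gray
        L black
      D black
      G→N: N is gray → back edge
First back edge: G → N.

G→N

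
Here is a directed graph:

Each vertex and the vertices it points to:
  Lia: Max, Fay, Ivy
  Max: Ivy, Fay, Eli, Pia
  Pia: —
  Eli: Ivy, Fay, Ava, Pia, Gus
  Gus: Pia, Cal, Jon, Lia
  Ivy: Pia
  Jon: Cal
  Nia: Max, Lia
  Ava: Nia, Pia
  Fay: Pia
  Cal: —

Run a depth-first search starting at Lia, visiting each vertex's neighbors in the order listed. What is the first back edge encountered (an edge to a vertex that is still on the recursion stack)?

Nia->Max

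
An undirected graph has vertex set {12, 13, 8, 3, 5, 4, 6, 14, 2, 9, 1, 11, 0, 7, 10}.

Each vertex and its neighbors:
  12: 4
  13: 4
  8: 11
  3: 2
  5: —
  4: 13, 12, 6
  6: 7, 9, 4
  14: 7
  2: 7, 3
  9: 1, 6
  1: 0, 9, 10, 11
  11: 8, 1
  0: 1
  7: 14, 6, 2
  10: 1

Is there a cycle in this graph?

No

DFS, tracking each vertex's parent; an edge to a visited non-parent vertex closes a cycle.
Start from 12:
visit 12 (parent –)
  visit 4 (parent 12)
    visit 13 (parent 4)
      13–4: parent, skip
    4–12: parent, skip
    visit 6 (parent 4)
      visit 7 (parent 6)
        visit 14 (parent 7)
          14–7: parent, skip
        7–6: parent, skip
        visit 2 (parent 7)
          2–7: parent, skip
          visit 3 (parent 2)
            3–2: parent, skip
      visit 9 (parent 6)
        visit 1 (parent 9)
          visit 0 (parent 1)
            0–1: parent, skip
          1–9: parent, skip
          visit 10 (parent 1)
            10–1: parent, skip
          visit 11 (parent 1)
            visit 8 (parent 11)
              8–11: parent, skip
            11–1: parent, skip
        9–6: parent, skip
      6–4: parent, skip
visit 5 (parent –)
No non-parent visited neighbor found — the graph is a forest.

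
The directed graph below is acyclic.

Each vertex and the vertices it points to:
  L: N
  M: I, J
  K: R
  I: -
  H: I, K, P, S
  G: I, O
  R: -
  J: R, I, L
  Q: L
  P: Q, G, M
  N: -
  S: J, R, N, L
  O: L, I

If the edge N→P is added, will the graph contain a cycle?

Yes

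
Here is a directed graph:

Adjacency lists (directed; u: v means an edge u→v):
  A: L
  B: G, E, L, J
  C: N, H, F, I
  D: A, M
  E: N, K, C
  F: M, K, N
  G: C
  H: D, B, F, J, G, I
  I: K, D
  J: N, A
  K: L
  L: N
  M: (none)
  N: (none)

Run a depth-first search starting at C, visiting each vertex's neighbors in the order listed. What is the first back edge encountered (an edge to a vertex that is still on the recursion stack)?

G→C

DFS from C (visiting each vertex's neighbors in the order listed); mark gray on enter, black on exit:
C gray
  N gray
  N black
  H gray
    D gray
      A gray
        L gray
          L→N: N black — skip
        L black
      A black
      M gray
      M black
    D black
    B gray
      G gray
        G→C: C is gray → back edge
First back edge: G → C.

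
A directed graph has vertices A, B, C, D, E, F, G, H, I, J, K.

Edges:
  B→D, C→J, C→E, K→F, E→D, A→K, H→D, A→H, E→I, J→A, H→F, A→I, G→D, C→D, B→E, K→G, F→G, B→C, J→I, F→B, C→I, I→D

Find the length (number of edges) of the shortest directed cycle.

6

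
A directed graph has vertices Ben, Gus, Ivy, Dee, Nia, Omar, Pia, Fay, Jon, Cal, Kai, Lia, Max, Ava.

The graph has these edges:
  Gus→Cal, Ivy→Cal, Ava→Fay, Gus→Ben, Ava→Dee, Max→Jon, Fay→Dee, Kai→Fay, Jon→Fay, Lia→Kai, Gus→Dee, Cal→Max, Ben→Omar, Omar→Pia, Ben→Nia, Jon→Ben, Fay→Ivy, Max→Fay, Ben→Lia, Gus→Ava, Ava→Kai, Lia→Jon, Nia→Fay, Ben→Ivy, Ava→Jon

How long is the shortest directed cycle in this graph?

3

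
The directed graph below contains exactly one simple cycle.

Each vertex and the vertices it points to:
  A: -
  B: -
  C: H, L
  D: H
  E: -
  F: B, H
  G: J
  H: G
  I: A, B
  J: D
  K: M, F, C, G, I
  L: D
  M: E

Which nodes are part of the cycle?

D, G, H, J

DFS with gray/black marking from G:
G gray
  J gray
    D gray
      H gray
        H→G: G is gray → back edge
Back edge closes the cycle G → J → D → H → G; its vertices are {D, G, H, J}.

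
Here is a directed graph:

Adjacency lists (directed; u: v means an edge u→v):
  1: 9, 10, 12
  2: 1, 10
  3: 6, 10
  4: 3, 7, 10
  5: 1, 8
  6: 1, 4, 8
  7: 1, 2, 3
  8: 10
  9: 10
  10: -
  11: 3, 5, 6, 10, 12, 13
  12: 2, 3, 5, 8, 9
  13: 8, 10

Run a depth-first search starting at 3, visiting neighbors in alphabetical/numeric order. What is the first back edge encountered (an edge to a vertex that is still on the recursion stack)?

2→1

DFS from 3 (visiting neighbors in alphabetical/numeric order); mark gray on enter, black on exit:
3 gray
  6 gray
    1 gray
      9 gray
        10 gray
        10 black
      9 black
      1→10: 10 black — skip
      12 gray
        2 gray
          2→1: 1 is gray → back edge
First back edge: 2 → 1.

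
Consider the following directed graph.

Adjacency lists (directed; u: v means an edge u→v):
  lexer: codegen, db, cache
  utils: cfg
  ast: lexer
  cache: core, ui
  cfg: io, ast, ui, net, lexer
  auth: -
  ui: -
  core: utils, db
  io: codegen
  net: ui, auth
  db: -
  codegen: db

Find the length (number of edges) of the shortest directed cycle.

5

For each vertex v, BFS finds the shortest path from v back to v.
The shortest such closed walk is cfg → lexer → cache → core → utils → cfg, length 5.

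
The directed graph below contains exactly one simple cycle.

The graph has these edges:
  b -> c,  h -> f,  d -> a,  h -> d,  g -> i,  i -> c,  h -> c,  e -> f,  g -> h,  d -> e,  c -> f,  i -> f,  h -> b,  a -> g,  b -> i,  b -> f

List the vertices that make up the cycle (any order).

DFS with gray/black marking from g:
g gray
  h gray
    d gray
      a gray
        a→g: g is gray → back edge
Back edge closes the cycle g → h → d → a → g; its vertices are {a, d, g, h}.

a, d, g, h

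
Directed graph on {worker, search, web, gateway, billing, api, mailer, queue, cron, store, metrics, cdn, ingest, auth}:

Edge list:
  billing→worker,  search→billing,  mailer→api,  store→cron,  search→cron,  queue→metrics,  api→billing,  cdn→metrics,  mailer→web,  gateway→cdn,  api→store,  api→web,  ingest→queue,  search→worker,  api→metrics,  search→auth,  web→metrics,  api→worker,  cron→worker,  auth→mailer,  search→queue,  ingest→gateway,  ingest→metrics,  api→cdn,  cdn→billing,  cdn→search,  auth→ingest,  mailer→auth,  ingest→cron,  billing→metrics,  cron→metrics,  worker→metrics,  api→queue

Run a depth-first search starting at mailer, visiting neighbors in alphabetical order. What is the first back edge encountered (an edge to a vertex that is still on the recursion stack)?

DFS from mailer (visiting neighbors in alphabetical order); mark gray on enter, black on exit:
mailer gray
  api gray
    billing gray
      metrics gray
      metrics black
      worker gray
        worker→metrics: metrics black — skip
      worker black
    billing black
    cdn gray
      cdn→billing: billing black — skip
      cdn→metrics: metrics black — skip
      search gray
        auth gray
          ingest gray
            cron gray
              cron→metrics: metrics black — skip
              cron→worker: worker black — skip
            cron black
            gateway gray
              gateway→cdn: cdn is gray → back edge
First back edge: gateway → cdn.

gateway->cdn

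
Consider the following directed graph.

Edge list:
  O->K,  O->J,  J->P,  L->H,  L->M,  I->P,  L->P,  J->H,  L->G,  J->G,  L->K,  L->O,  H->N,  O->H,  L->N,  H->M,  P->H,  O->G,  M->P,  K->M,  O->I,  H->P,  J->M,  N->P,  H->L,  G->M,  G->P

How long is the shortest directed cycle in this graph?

For each vertex v, BFS finds the shortest path from v back to v.
The shortest such closed walk is H → L → H, length 2.

2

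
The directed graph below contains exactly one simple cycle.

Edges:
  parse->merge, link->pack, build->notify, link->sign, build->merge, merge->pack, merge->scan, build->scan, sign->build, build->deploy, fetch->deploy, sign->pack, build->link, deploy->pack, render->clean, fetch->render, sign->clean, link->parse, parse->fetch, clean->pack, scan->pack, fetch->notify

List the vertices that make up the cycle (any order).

DFS with gray/black marking from build:
build gray
  link gray
    sign gray
      sign→build: build is gray → back edge
Back edge closes the cycle build → link → sign → build; its vertices are {link, sign, build}.

link, sign, build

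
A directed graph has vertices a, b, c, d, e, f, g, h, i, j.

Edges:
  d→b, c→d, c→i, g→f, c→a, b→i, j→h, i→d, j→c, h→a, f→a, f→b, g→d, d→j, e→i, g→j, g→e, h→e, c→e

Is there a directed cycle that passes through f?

f lies on a cycle iff there is a path from f back to itself.
Exploring from f, it never reaches itself; equivalently, its strongly connected component is a singleton.

No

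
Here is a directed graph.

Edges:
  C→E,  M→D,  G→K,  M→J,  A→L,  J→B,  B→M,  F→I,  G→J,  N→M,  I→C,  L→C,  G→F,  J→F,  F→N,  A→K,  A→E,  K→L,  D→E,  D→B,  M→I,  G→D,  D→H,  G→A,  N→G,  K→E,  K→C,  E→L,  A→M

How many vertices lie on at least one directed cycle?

11

A vertex is on a directed cycle iff it belongs to a strongly connected component of size ≥ 2 (or has a self-loop).
The vertices on cycles are {A, B, C, D, E, F, G, J, L, M, N} — 11 in total.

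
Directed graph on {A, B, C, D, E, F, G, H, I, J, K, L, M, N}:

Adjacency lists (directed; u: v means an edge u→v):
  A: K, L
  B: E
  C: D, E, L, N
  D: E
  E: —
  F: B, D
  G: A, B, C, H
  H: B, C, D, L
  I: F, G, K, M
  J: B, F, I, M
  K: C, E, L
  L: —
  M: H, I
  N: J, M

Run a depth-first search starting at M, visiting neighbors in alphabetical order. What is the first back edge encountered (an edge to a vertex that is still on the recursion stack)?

DFS from M (visiting neighbors in alphabetical order); mark gray on enter, black on exit:
M gray
  H gray
    B gray
      E gray
      E black
    B black
    C gray
      D gray
        D→E: E black — skip
      D black
      C→E: E black — skip
      L gray
      L black
      N gray
        J gray
          J→B: B black — skip
          F gray
            F→B: B black — skip
            F→D: D black — skip
          F black
          I gray
            I→F: F black — skip
            G gray
              A gray
                K gray
                  K→C: C is gray → back edge
First back edge: K → C.

K→C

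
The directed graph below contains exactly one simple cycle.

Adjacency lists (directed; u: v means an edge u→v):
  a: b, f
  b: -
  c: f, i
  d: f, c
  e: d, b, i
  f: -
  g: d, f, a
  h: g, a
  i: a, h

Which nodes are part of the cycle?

DFS with gray/black marking from i:
i gray
  a gray
    b gray
    b black
    f gray
    f black
  a black
  h gray
    g gray
      d gray
        d→f: f black — skip
        c gray
          c→f: f black — skip
          c→i: i is gray → back edge
Back edge closes the cycle i → h → g → d → c → i; its vertices are {c, d, g, h, i}.

c, d, g, h, i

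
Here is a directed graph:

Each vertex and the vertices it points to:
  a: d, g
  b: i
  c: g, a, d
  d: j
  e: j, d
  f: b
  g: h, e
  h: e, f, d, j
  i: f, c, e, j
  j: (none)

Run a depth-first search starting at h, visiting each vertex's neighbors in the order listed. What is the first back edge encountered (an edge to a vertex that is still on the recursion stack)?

i→f

DFS from h (visiting each vertex's neighbors in the order listed); mark gray on enter, black on exit:
h gray
  e gray
    j gray
    j black
    d gray
      d→j: j black — skip
    d black
  e black
  f gray
    b gray
      i gray
        i→f: f is gray → back edge
First back edge: i → f.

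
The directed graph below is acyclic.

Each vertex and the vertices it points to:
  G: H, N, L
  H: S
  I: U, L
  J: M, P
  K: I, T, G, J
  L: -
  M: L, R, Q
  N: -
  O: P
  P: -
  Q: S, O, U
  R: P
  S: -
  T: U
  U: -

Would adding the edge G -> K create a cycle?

Yes

Adding G→K creates a cycle iff K can already reach G.
Path from K: K → G.
So K → … → G → K is a cycle.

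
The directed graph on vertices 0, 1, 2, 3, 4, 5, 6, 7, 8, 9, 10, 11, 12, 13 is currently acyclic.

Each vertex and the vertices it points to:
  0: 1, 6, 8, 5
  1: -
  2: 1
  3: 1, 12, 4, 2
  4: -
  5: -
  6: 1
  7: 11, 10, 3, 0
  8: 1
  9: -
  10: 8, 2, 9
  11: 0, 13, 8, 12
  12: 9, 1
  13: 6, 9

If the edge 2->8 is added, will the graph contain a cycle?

No

Adding 2→8 creates a cycle iff 8 can already reach 2.
Explore from 8: no path reaches 2. The graph stays acyclic.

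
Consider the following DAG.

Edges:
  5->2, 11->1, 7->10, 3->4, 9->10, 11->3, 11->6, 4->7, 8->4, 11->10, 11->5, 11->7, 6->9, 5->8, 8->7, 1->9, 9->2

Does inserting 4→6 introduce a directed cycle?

Adding 4→6 creates a cycle iff 6 can already reach 4.
Explore from 6: no path reaches 4. The graph stays acyclic.

No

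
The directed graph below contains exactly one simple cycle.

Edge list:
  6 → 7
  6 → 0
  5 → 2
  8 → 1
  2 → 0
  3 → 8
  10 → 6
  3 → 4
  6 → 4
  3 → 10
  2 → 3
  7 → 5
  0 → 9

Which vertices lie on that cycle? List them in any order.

2, 3, 5, 6, 7, 10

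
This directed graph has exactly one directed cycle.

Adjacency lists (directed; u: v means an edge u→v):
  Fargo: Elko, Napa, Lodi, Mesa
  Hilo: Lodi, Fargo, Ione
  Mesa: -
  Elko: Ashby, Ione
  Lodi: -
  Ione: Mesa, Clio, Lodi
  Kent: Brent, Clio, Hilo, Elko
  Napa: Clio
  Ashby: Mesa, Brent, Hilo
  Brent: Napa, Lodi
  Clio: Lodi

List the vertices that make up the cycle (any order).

DFS with gray/black marking from Elko:
Elko gray
  Ashby gray
    Mesa gray
    Mesa black
    Brent gray
      Napa gray
        Clio gray
          Lodi gray
          Lodi black
        Clio black
      Napa black
      Brent→Lodi: Lodi black — skip
    Brent black
    Hilo gray
      Hilo→Lodi: Lodi black — skip
      Fargo gray
        Fargo→Elko: Elko is gray → back edge
Back edge closes the cycle Elko → Ashby → Hilo → Fargo → Elko; its vertices are {Elko, Hilo, Ashby, Fargo}.

Elko, Hilo, Ashby, Fargo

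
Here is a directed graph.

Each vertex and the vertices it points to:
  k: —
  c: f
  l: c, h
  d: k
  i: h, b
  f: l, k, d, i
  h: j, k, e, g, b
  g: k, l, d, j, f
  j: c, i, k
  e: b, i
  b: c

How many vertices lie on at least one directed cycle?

A vertex is on a directed cycle iff it belongs to a strongly connected component of size ≥ 2 (or has a self-loop).
The vertices on cycles are {b, c, e, f, g, h, i, j, l} — 9 in total.

9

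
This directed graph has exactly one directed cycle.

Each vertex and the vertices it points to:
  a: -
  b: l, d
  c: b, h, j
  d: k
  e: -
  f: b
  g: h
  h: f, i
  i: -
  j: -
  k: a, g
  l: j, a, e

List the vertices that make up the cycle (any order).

b, d, f, g, h, k

DFS with gray/black marking from h:
h gray
  f gray
    b gray
      l gray
        j gray
        j black
        a gray
        a black
        e gray
        e black
      l black
      d gray
        k gray
          k→a: a black — skip
          g gray
            g→h: h is gray → back edge
Back edge closes the cycle h → f → b → d → k → g → h; its vertices are {b, d, f, g, h, k}.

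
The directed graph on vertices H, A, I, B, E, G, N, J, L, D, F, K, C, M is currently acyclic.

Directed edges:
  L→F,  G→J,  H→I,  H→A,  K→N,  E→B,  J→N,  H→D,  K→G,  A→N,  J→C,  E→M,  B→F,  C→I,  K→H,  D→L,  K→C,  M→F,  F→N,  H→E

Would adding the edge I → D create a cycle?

No

Adding I→D creates a cycle iff D can already reach I.
Explore from D: no path reaches I. The graph stays acyclic.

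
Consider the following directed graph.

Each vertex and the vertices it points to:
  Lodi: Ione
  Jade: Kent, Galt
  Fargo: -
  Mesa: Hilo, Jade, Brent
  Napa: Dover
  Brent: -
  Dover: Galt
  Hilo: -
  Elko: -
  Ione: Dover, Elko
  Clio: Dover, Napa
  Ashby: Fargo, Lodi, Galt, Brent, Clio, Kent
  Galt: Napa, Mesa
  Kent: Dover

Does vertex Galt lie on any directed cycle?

Yes

Galt is on a cycle iff Galt can reach itself via ≥1 edge.
Galt → Napa → Dover → Galt — yes.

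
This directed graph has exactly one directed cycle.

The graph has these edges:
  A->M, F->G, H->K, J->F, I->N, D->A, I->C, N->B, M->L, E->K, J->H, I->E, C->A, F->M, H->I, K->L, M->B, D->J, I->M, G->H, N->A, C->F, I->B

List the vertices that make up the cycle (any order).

DFS with gray/black marking from H:
H gray
  K gray
    L gray
    L black
  K black
  I gray
    C gray
      F gray
        M gray
          M→L: L black — skip
          B gray
          B black
        M black
        G gray
          G→H: H is gray → back edge
Back edge closes the cycle H → I → C → F → G → H; its vertices are {C, F, G, H, I}.

C, F, G, H, I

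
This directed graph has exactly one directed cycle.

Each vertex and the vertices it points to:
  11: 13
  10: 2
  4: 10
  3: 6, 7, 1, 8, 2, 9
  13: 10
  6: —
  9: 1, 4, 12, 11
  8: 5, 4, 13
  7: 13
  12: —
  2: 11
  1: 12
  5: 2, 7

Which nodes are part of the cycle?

DFS with gray/black marking from 2:
2 gray
  11 gray
    13 gray
      10 gray
        10→2: 2 is gray → back edge
Back edge closes the cycle 2 → 11 → 13 → 10 → 2; its vertices are {2, 10, 11, 13}.

2, 10, 11, 13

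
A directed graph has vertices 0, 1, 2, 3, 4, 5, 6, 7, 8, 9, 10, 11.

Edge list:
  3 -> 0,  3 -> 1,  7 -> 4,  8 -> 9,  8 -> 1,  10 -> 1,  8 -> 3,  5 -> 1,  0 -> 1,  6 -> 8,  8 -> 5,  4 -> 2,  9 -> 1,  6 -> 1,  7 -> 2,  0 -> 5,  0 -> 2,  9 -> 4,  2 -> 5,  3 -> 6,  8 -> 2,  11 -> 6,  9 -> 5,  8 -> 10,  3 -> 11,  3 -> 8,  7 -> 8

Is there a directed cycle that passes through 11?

11 is on a cycle iff 11 can reach itself via ≥1 edge.
11 → 6 → 8 → 3 → 11 — yes.

Yes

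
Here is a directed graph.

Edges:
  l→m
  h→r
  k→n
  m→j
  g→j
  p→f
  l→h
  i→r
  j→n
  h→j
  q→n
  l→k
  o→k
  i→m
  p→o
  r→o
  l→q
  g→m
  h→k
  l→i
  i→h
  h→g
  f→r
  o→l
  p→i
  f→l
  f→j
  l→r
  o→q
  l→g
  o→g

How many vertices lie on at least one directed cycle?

5

A vertex is on a directed cycle iff it belongs to a strongly connected component of size ≥ 2 (or has a self-loop).
The vertices on cycles are {h, i, l, o, r} — 5 in total.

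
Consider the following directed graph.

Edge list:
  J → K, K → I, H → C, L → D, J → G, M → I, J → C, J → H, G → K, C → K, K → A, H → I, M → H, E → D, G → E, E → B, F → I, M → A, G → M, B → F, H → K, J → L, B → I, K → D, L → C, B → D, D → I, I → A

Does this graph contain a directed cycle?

DFS with white/gray/black marking, starting from B:
B gray
  D gray
    I gray
      A gray
      A black
    I black
  D black
  F gray
    F→I: I black — skip
  F black
  B→I: I black — skip
B black
C gray
  K gray
    K→A: A black — skip
    K→D: D black — skip
    K→I: I black — skip
  K black
C black
E gray
  E→D: D black — skip
  E→B: B black — skip
E black
G gray
  M gray
    M→A: A black — skip
    M→I: I black — skip
    H gray
      H→C: C black — skip
      H→I: I black — skip
      H→K: K black — skip
    H black
  M black
  G→K: K black — skip
  G→E: E black — skip
G black
J gray
  L gray
    L→C: C black — skip
    L→D: D black — skip
  L black
  J→H: H black — skip
  J→K: K black — skip
  J→C: C black — skip
  J→G: G black — skip
J black
Every edge goes to a white or black vertex — no back edge, so the graph is acyclic.

No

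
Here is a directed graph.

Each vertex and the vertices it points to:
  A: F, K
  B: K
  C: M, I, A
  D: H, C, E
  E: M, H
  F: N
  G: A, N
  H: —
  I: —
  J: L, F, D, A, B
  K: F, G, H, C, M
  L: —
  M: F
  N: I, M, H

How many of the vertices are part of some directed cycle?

7

A vertex is on a directed cycle iff it belongs to a strongly connected component of size ≥ 2 (or has a self-loop).
The vertices on cycles are {A, C, F, G, K, M, N} — 7 in total.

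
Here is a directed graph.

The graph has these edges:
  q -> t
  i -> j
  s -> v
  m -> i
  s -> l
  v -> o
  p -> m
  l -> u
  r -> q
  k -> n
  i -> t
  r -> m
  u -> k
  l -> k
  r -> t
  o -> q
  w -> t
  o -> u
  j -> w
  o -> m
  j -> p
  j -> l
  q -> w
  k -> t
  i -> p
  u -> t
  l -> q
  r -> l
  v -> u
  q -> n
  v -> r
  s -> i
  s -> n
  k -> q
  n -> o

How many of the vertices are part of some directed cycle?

A vertex is on a directed cycle iff it belongs to a strongly connected component of size ≥ 2 (or has a self-loop).
The vertices on cycles are {i, j, k, l, m, n, o, p, q, u} — 10 in total.

10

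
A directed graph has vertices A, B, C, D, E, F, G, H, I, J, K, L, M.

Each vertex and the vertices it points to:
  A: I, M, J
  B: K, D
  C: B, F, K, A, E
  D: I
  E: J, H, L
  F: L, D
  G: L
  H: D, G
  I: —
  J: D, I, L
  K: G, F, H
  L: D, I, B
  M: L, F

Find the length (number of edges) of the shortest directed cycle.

For each vertex v, BFS finds the shortest path from v back to v.
The shortest such closed walk is B → K → G → L → B, length 4.

4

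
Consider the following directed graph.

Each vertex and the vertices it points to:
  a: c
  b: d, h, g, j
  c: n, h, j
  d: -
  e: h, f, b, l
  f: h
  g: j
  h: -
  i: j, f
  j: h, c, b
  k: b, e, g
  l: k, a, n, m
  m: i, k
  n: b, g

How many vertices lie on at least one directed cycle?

9

A vertex is on a directed cycle iff it belongs to a strongly connected component of size ≥ 2 (or has a self-loop).
The vertices on cycles are {b, c, e, g, j, k, l, m, n} — 9 in total.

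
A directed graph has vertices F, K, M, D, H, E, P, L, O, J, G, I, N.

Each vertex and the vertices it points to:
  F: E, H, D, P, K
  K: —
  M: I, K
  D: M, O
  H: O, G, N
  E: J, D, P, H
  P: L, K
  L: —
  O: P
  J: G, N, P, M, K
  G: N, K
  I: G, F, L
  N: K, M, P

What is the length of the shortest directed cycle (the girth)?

4

For each vertex v, BFS finds the shortest path from v back to v.
The shortest such closed walk is I → F → D → M → I, length 4.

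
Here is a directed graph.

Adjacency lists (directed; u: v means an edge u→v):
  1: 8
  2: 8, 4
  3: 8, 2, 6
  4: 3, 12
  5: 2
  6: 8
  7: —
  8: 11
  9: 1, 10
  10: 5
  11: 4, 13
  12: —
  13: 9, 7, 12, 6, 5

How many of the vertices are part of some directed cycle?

11

A vertex is on a directed cycle iff it belongs to a strongly connected component of size ≥ 2 (or has a self-loop).
The vertices on cycles are {1, 2, 3, 4, 5, 6, 8, 9, 10, 11, 13} — 11 in total.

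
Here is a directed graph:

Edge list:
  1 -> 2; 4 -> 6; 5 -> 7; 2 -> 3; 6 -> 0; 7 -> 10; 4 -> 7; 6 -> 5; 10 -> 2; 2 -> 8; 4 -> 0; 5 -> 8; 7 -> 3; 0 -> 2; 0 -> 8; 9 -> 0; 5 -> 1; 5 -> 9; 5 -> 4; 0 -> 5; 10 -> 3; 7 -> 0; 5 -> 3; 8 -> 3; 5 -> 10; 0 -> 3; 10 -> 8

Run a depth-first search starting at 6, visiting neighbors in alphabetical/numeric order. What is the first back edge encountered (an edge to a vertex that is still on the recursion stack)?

DFS from 6 (visiting neighbors in alphabetical/numeric order); mark gray on enter, black on exit:
6 gray
  0 gray
    2 gray
      3 gray
      3 black
      8 gray
        8→3: 3 black — skip
      8 black
    2 black
    0→3: 3 black — skip
    5 gray
      1 gray
        1→2: 2 black — skip
      1 black
      5→3: 3 black — skip
      4 gray
        4→0: 0 is gray → back edge
First back edge: 4 → 0.

4->0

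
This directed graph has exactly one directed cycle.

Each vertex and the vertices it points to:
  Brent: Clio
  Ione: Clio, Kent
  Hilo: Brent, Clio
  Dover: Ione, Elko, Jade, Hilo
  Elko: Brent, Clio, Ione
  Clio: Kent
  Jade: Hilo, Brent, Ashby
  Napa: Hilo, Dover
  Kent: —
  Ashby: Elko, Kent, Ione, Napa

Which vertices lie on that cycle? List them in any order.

Jade, Napa, Ashby, Dover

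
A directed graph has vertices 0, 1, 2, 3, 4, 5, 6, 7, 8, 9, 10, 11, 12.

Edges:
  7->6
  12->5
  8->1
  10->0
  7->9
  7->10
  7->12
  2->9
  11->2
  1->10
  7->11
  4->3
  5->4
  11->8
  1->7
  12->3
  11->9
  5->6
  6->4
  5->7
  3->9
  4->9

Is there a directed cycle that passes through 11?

Yes

11 is on a cycle iff 11 can reach itself via ≥1 edge.
11 → 8 → 1 → 7 → 11 — yes.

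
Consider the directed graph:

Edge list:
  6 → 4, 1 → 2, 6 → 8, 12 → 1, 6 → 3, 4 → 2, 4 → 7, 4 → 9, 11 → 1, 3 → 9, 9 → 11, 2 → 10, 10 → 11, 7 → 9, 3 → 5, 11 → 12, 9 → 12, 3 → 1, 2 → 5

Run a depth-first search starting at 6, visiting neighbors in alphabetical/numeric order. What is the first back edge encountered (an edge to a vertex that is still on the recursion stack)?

11->1

DFS from 6 (visiting neighbors in alphabetical/numeric order); mark gray on enter, black on exit:
6 gray
  3 gray
    1 gray
      2 gray
        5 gray
        5 black
        10 gray
          11 gray
            11→1: 1 is gray → back edge
First back edge: 11 → 1.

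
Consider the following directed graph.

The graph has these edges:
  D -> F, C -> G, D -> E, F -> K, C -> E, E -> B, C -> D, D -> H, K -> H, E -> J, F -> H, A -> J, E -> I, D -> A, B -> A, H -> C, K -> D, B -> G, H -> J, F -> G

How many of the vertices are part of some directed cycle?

5

A vertex is on a directed cycle iff it belongs to a strongly connected component of size ≥ 2 (or has a self-loop).
The vertices on cycles are {C, D, F, H, K} — 5 in total.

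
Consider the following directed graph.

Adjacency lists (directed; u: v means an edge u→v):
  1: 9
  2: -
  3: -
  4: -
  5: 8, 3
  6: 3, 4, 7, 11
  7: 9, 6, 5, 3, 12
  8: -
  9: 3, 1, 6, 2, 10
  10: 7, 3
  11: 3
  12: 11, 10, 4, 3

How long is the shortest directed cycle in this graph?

2

For each vertex v, BFS finds the shortest path from v back to v.
The shortest such closed walk is 7 → 6 → 7, length 2.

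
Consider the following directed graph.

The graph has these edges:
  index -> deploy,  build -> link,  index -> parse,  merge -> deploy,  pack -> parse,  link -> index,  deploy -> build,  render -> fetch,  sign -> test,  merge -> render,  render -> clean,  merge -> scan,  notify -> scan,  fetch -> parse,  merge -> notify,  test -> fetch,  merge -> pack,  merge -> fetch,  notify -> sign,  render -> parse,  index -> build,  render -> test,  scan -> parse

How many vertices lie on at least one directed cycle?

A vertex is on a directed cycle iff it belongs to a strongly connected component of size ≥ 2 (or has a self-loop).
The vertices on cycles are {link, build, index, deploy} — 4 in total.

4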